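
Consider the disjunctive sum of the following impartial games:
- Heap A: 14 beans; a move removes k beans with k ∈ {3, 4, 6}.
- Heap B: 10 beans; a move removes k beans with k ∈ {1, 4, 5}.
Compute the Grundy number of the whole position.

1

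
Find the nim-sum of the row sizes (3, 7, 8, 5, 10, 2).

1

Write each in binary and XOR column by column:
  0011  (3)
  0111  (7)
  1000  (8)
  0101  (5)
  1010  (10)
  0010  (2)
  ----
  0001  (1)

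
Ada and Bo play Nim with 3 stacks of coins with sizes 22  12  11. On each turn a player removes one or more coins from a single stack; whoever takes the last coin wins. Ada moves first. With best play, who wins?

Ada wins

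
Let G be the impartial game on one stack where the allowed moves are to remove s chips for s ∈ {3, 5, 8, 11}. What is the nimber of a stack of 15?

0

Build the Grundy sequence with g(k) = mex{g(k−s) : s ∈ {3, 5, 8, 11}, s ≤ k}:
k:     0  1  2  3  4  5  6  7  8  9 10 11 12 13 14 15
g(k):  0  0  0  1  1  1  2  2  2  3  3  3  4  4  0  0
So g(15) = 0.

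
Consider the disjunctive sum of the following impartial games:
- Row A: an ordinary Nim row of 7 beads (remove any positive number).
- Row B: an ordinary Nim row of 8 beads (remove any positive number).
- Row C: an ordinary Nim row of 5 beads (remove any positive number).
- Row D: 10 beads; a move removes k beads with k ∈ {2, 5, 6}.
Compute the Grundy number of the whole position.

Row A is a plain Nim row of size 7, so its Grundy value is 7.
Row B is a plain Nim row of size 8, so its Grundy value is 8.
Row C is a plain Nim row of size 5, so its Grundy value is 5.
Build the Grundy sequence for row D with g(k) = mex{g(k−s) : s ∈ {2, 5, 6}, s ≤ k}:
g(0) = mex{} = 0
g(1) = mex{} = 0
g(2) = mex{0} = 1
g(3) = mex{0} = 1
g(4) = mex{1} = 0
g(5) = mex{0,1} = 2
g(6) = mex{0} = 1
g(7) = mex{0,1,2} = 3
g(8) = mex{1} = 0
g(9) = mex{0,1,3} = 2
g(10) = mex{0,2} = 1
So g(10) = 1.
By the Sprague-Grundy theorem, the Grundy value of a sum of independent games is the XOR of the component values.
Combined value = 7 ⊕ 8 ⊕ 5 ⊕ 1 = 11.

11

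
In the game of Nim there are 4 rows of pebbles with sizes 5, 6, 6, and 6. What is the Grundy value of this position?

3

In binary:
  101  (5)
  110  (6)
  110  (6)
  110  (6)
  ---
  011  (3)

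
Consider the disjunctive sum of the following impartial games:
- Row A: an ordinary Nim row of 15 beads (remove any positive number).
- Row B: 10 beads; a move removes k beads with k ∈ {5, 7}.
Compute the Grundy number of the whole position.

Row A is a plain Nim row of size 15, so its Grundy value is 15.
Build the Grundy sequence for row B with g(k) = mex{g(k−s) : s ∈ {5, 7}, s ≤ k}:
k:     0  1  2  3  4  5  6  7  8  9 10
g(k):  0  0  0  0  0  1  1  1  1  1  2
So g(10) = 2.
The value of a disjunctive sum is the nim-sum of the parts.
Combined value = 15 XOR 2 = 13.

13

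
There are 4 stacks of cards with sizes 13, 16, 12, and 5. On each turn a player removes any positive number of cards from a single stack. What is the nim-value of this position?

20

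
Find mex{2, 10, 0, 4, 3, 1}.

The values 0, 1, 2, 3, 4 are all present; 5 is the first non-negative integer missing from the set.

5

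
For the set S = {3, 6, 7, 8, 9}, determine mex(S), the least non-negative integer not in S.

0 is not in the set, so the mex is 0.

0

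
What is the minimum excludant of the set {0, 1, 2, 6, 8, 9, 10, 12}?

The values 0, 1, 2 are all present; 3 is the first non-negative integer missing from the set.

3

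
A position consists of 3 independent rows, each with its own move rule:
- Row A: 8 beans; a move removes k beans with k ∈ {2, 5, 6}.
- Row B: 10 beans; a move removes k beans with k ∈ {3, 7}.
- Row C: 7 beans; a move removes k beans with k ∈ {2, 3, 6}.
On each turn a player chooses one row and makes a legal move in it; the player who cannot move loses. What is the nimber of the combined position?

1

Grundy values for row A (subtraction set {2, 5, 6}):
g(0) = mex{} = 0
g(1) = mex{} = 0
g(2) = mex{0} = 1
g(3) = mex{0} = 1
g(4) = mex{1} = 0
g(5) = mex{0,1} = 2
g(6) = mex{0} = 1
g(7) = mex{0,1,2} = 3
g(8) = mex{1} = 0
So g(8) = 0.
Build the Grundy sequence for row B with g(k) = mex{g(k−s) : s ∈ {3, 7}, s ≤ k}:
g(0) = mex{} = 0
g(1) = mex{} = 0
g(2) = mex{} = 0
g(3) = mex{0} = 1
g(4) = mex{0} = 1
g(5) = mex{0} = 1
g(6) = mex{1} = 0
g(7) = mex{0,1} = 2
g(8) = mex{0,1} = 2
g(9) = mex{0} = 1
g(10) = mex{1,2} = 0
So g(10) = 0.
For row C, compute g(0), g(1), … with moves {2, 3, 6}:
g(0) = mex{} = 0
g(1) = mex{} = 0
g(2) = mex{0} = 1
g(3) = mex{0} = 1
g(4) = mex{0,1} = 2
g(5) = mex{1} = 0
g(6) = mex{0,1,2} = 3
g(7) = mex{0,2} = 1
So g(7) = 1.
By the Sprague-Grundy theorem, the Grundy value of a sum of independent games is the XOR of the component values.
Combined value = 0 ⊕ 0 ⊕ 1 = 1.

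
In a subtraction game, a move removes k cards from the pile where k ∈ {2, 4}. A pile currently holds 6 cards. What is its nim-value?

0

Grundy values for subtraction set {2, 4}:
k:     0  1  2  3  4  5  6
g(k):  0  0  1  1  2  2  0
So g(6) = 0.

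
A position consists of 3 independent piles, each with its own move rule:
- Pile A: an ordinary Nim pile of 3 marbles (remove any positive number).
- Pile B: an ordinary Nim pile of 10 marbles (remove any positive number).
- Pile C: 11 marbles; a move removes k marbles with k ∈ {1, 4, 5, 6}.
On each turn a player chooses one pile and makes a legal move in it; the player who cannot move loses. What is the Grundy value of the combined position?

9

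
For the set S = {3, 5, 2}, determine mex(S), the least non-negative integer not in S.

0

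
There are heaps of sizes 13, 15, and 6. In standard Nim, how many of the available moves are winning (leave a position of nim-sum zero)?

3

In binary:
  1101  (13)
  1111  (15)
  0110  (6)
  ----
  0100  (4)
The overall nim-sum is X = 4. A heap of size p has a winning move iff p XOR X < p (reduce it to p XOR X).
  13: 13 XOR 4 = 9 < 13 — winning move (to 9).
  15: 15 XOR 4 = 11 < 15 — winning move (to 11).
  6: 6 XOR 4 = 2 < 6 — winning move (to 2).
That gives 3 winning moves.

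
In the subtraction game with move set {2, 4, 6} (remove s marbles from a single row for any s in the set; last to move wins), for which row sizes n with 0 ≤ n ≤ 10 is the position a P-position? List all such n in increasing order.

Build the Grundy sequence with g(k) = mex{g(k−s) : s ∈ {2, 4, 6}, s ≤ k}:
k:     0  1  2  3  4  5  6  7  8  9 10
g(k):  0  0  1  1  2  2  3  3  0  0  1
The P-positions (g = 0) in 0..10 are 0, 1, 8, 9.

0, 1, 8, 9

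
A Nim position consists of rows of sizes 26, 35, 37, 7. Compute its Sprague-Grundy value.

27

Write each in binary and XOR column by column:
  011010  (26)
  100011  (35)
  100101  (37)
  000111  (7)
  ------
  011011  (27)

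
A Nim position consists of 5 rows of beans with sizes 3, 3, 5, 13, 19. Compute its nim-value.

Nim-sum: 3 XOR 3 XOR 5 XOR 13 XOR 19 = 27.

27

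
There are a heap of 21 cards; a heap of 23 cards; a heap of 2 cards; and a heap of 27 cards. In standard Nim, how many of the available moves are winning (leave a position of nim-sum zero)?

3

In binary:
  10101  (21)
  10111  (23)
  00010  (2)
  11011  (27)
  -----
  11011  (27)
The overall nim-sum is X = 27. A heap of size p has a winning move iff p XOR X < p (reduce it to p XOR X).
  21: 21 XOR 27 = 14 < 21 — winning move (to 14).
  23: 23 XOR 27 = 12 < 23 — winning move (to 12).
  2: 2 XOR 27 = 25 ≥ 2 — no move.
  27: 27 XOR 27 = 0 < 27 — winning move (to 0).
That gives 3 winning moves.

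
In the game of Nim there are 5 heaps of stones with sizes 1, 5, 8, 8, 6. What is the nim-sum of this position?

2

Nim-sum: 1 XOR 5 XOR 8 XOR 8 XOR 6 = 2.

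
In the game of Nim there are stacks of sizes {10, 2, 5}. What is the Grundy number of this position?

Write each in binary and XOR column by column:
  1010  (10)
  0010  (2)
  0101  (5)
  ----
  1101  (13)

13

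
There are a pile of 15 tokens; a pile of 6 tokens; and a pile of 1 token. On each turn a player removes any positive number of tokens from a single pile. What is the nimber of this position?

8

Compute the nim-sum pairwise:
15 XOR 6 = 9
9 XOR 1 = 8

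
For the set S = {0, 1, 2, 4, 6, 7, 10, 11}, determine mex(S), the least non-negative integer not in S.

3

The values 0, 1, 2 are all present; 3 is the first non-negative integer missing from the set.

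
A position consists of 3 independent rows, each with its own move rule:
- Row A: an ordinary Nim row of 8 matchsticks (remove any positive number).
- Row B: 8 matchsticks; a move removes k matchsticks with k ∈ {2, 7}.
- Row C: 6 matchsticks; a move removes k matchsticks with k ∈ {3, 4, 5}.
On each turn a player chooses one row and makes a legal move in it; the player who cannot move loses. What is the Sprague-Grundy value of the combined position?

8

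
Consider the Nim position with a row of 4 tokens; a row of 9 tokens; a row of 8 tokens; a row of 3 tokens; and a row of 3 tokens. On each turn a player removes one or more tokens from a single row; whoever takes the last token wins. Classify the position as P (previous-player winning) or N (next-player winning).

N-position

Nim-sum: 4 ^ 9 ^ 8 ^ 3 ^ 3 = 5.
The nim-sum is 5 ≠ 0, so this is an N-position: the player to move can win.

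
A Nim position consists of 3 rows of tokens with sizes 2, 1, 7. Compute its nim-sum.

4

Bitwise XOR of the heap sizes:
  010  (2)
  001  (1)
  111  (7)
  ---
  100  (4)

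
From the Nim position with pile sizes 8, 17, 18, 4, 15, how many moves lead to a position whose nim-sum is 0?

Compute the nim-sum pairwise:
8 XOR 17 = 25
25 XOR 18 = 11
11 XOR 4 = 15
15 XOR 15 = 0
The nim-sum is already 0, so every move leaves a nonzero nim-sum — there are no winning moves.

0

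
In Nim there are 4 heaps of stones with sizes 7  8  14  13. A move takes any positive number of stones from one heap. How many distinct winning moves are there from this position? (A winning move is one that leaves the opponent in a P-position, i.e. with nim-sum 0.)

3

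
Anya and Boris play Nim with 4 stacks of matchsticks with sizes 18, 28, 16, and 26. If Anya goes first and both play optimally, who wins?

Write each in binary and XOR column by column:
  10010  (18)
  11100  (28)
  10000  (16)
  11010  (26)
  -----
  00100  (4)
The nim-sum is 4 ≠ 0, so this is an N-position: the player to move can win; Anya has a winning move.

Anya wins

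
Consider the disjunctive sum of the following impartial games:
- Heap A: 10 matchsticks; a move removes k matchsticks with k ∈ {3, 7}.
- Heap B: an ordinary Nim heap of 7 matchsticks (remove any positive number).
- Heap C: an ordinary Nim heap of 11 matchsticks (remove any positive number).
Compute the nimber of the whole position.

12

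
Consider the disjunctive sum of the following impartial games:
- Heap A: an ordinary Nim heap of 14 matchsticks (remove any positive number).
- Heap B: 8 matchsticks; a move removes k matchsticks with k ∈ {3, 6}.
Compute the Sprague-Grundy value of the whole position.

12

Heap A is a plain Nim heap of size 14, so its Grundy value is 14.
Grundy values for heap B (subtraction set {3, 6}):
k:     0  1  2  3  4  5  6  7  8
g(k):  0  0  0  1  1  1  2  2  2
So g(8) = 2.
By the Sprague-Grundy theorem, the Grundy value of a sum of independent games is the XOR of the component values.
Combined value = 14 XOR 2 = 12.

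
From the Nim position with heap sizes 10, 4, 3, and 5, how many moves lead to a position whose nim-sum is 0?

1

Compute the nim-sum pairwise:
10 ^ 4 = 14
14 ^ 3 = 13
13 ^ 5 = 8
The overall nim-sum is X = 8. A heap of size p has a winning move iff p XOR X < p (reduce it to p XOR X).
  10: 10 XOR 8 = 2 < 10 — winning move (to 2).
  4: 4 XOR 8 = 12 ≥ 4 — no move.
  3: 3 XOR 8 = 11 ≥ 3 — no move.
  5: 5 XOR 8 = 13 ≥ 5 — no move.
That gives 1 winning move.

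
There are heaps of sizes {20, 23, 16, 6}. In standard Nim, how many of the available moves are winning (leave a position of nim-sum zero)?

Compute the nim-sum pairwise:
20 ⊕ 23 = 3
3 ⊕ 16 = 19
19 ⊕ 6 = 21
The overall nim-sum is X = 21. A heap of size p has a winning move iff p XOR X < p (reduce it to p XOR X).
  20: 20 XOR 21 = 1 < 20 — winning move (to 1).
  23: 23 XOR 21 = 2 < 23 — winning move (to 2).
  16: 16 XOR 21 = 5 < 16 — winning move (to 5).
  6: 6 XOR 21 = 19 ≥ 6 — no move.
That gives 3 winning moves.

3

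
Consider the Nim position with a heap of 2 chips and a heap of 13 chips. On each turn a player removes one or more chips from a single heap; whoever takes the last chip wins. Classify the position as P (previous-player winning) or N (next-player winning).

Write each in binary and XOR column by column:
  0010  (2)
  1101  (13)
  ----
  1111  (15)
The nim-sum is 15 ≠ 0, so this is an N-position: the player to move can win.

N-position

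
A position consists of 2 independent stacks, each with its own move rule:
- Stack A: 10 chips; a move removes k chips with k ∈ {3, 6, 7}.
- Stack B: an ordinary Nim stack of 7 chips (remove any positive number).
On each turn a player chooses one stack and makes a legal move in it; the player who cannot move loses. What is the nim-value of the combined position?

7

Build the Grundy sequence for stack A with g(k) = mex{g(k−s) : s ∈ {3, 6, 7}, s ≤ k}:
k:     0  1  2  3  4  5  6  7  8  9 10
g(k):  0  0  0  1  1  1  2  2  2  3  0
So g(10) = 0.
Stack B is a plain Nim stack of size 7, so its Grundy value is 7.
The value of a disjunctive sum is the nim-sum of the parts.
Combined value = 0 XOR 7 = 7.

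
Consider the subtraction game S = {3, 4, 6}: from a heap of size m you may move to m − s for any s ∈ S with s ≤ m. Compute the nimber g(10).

0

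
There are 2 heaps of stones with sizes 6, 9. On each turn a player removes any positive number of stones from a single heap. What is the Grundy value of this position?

15

Nim-sum: 6 XOR 9 = 15.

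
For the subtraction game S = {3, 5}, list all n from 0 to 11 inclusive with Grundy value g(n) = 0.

Build the Grundy sequence with g(k) = mex{g(k−s) : s ∈ {3, 5}, s ≤ k}:
g(0) = mex{} = 0
g(1) = mex{} = 0
g(2) = mex{} = 0
g(3) = mex{0} = 1
g(4) = mex{0} = 1
g(5) = mex{0} = 1
g(6) = mex{0,1} = 2
g(7) = mex{0,1} = 2
g(8) = mex{1} = 0
g(9) = mex{1,2} = 0
g(10) = mex{1,2} = 0
g(11) = mex{0,2} = 1
The P-positions (g = 0) in 0..11 are 0, 1, 2, 8, 9, 10.

0, 1, 2, 8, 9, 10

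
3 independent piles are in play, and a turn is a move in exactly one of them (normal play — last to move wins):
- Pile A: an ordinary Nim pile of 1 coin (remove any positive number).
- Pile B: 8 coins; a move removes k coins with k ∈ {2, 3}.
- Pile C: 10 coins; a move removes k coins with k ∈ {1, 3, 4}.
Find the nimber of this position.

Pile A is a plain Nim pile of size 1, so its Grundy value is 1.
Build the Grundy sequence for pile B with g(k) = mex{g(k−s) : s ∈ {2, 3}, s ≤ k}:
g(0) = mex{} = 0
g(1) = mex{} = 0
g(2) = mex{0} = 1
g(3) = mex{0} = 1
g(4) = mex{0,1} = 2
g(5) = mex{1} = 0
g(6) = mex{1,2} = 0
g(7) = mex{0,2} = 1
g(8) = mex{0} = 1
So g(8) = 1.
Build the Grundy sequence for pile C with g(k) = mex{g(k−s) : s ∈ {1, 3, 4}, s ≤ k}:
g(0) = mex{} = 0
g(1) = mex{0} = 1
g(2) = mex{1} = 0
g(3) = mex{0} = 1
g(4) = mex{0,1} = 2
g(5) = mex{0,1,2} = 3
g(6) = mex{0,1,3} = 2
g(7) = mex{1,2} = 0
g(8) = mex{0,2,3} = 1
g(9) = mex{1,2,3} = 0
g(10) = mex{0,2} = 1
So g(10) = 1.
The value of a disjunctive sum is the nim-sum of the parts.
Combined value = 1 XOR 1 XOR 1 = 1.

1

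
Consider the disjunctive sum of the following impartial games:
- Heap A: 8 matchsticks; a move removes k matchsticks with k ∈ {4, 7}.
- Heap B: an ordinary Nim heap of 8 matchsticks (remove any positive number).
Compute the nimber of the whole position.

10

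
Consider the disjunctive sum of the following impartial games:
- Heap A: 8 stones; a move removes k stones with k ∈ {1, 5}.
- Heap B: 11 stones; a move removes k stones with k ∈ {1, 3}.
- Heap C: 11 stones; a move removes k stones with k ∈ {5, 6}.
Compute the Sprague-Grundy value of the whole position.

For heap A, compute g(0), g(1), … with moves {1, 5}:
g(0) = mex{} = 0
g(1) = mex{0} = 1
g(2) = mex{1} = 0
g(3) = mex{0} = 1
g(4) = mex{1} = 0
g(5) = mex{0} = 1
g(6) = mex{1} = 0
g(7) = mex{0} = 1
g(8) = mex{1} = 0
So g(8) = 0.
Grundy values for heap B (subtraction set {1, 3}):
g(0) = mex{} = 0
g(1) = mex{0} = 1
g(2) = mex{1} = 0
g(3) = mex{0} = 1
g(4) = mex{1} = 0
g(5) = mex{0} = 1
g(6) = mex{1} = 0
g(7) = mex{0} = 1
g(8) = mex{1} = 0
g(9) = mex{0} = 1
g(10) = mex{1} = 0
g(11) = mex{0} = 1
So g(11) = 1.
Build the Grundy sequence for heap C with g(k) = mex{g(k−s) : s ∈ {5, 6}, s ≤ k}:
g(0) = mex{} = 0
g(1) = mex{} = 0
g(2) = mex{} = 0
g(3) = mex{} = 0
g(4) = mex{} = 0
g(5) = mex{0} = 1
g(6) = mex{0} = 1
g(7) = mex{0} = 1
g(8) = mex{0} = 1
g(9) = mex{0} = 1
g(10) = mex{0,1} = 2
g(11) = mex{1} = 0
So g(11) = 0.
The value of a disjunctive sum is the nim-sum of the parts.
Combined value = 0 ⊕ 1 ⊕ 0 = 1.

1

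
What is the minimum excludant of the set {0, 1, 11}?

2

The values 0, 1 are all present; 2 is the first non-negative integer missing from the set.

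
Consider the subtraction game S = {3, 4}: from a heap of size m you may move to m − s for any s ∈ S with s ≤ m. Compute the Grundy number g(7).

0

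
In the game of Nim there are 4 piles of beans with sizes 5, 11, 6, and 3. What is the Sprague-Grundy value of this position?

Compute the nim-sum pairwise:
5 ⊕ 11 = 14
14 ⊕ 6 = 8
8 ⊕ 3 = 11

11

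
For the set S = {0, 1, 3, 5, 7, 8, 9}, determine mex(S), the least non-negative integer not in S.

2

The values 0, 1 are all present; 2 is the first non-negative integer missing from the set.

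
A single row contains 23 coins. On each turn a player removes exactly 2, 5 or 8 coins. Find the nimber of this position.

1

Grundy values for subtraction set {2, 5, 8}:
k:     0  1  2  3  4  5  6  7  8  9 10 11 12 13 14 15 16 17 18 19 20 21 22 23
g(k):  0  0  1  1  0  2  1  0  2  1  0  0  1  1  0  2  1  0  2  1  0  0  1  1
So g(23) = 1.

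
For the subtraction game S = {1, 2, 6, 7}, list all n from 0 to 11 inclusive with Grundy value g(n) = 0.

0, 3, 8, 11

Build the Grundy sequence with g(k) = mex{g(k−s) : s ∈ {1, 2, 6, 7}, s ≤ k}:
k:     0  1  2  3  4  5  6  7  8  9 10 11
g(k):  0  1  2  0  1  2  3  4  0  1  2  0
The P-positions (g = 0) in 0..11 are 0, 3, 8, 11.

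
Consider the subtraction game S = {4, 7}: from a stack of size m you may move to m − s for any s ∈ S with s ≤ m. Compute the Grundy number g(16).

Compute g(0), g(1), … for moves {4, 7}:
k:     0  1  2  3  4  5  6  7  8  9 10 11 12 13 14 15 16
g(k):  0  0  0  0  1  1  1  1  2  2  2  0  0  0  0  1  1
So g(16) = 1.

1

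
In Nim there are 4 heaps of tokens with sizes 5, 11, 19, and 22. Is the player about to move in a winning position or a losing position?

Winning position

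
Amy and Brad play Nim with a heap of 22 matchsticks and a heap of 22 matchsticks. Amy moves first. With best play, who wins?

In binary:
  10110  (22)
  10110  (22)
  -----
  00000  (0)
The nim-sum is 0, so this is a P-position: the player to move is in a losing position under optimal play; Amy is about to move from it and so loses — Brad wins.

Brad wins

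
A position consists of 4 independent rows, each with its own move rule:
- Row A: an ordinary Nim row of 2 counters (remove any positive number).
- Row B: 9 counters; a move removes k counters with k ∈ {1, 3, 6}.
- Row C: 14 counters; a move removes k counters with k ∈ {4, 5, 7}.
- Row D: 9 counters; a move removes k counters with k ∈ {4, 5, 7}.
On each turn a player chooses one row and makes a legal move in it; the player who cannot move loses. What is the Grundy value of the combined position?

Row A is a plain Nim row of size 2, so its Grundy value is 2.
Build the Grundy sequence for row B with g(k) = mex{g(k−s) : s ∈ {1, 3, 6}, s ≤ k}:
g(0) = mex{} = 0
g(1) = mex{0} = 1
g(2) = mex{1} = 0
g(3) = mex{0} = 1
g(4) = mex{1} = 0
g(5) = mex{0} = 1
g(6) = mex{0,1} = 2
g(7) = mex{0,1,2} = 3
g(8) = mex{0,1,3} = 2
g(9) = mex{1,2} = 0
So g(9) = 0.
Grundy values for row C (subtraction set {4, 5, 7}):
k:     0  1  2  3  4  5  6  7  8  9 10 11 12 13 14
g(k):  0  0  0  0  1  1  1  1  2  2  2  0  0  0  0
So g(14) = 0.
For row D, compute g(0), g(1), … with moves {4, 5, 7}:
k:     0  1  2  3  4  5  6  7  8  9
g(k):  0  0  0  0  1  1  1  1  2  2
So g(9) = 2.
The value of a disjunctive sum is the nim-sum of the parts.
Combined value = 2 XOR 0 XOR 0 XOR 2 = 0.

0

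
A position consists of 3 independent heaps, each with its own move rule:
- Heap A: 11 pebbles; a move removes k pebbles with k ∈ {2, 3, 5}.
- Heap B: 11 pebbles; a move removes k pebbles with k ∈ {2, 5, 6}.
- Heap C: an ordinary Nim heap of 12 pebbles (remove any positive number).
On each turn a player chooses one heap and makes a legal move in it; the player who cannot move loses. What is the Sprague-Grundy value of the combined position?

14

Grundy values for heap A (subtraction set {2, 3, 5}):
k:     0  1  2  3  4  5  6  7  8  9 10 11
g(k):  0  0  1  1  2  2  3  0  0  1  1  2
So g(11) = 2.
Grundy values for heap B (subtraction set {2, 5, 6}):
k:     0  1  2  3  4  5  6  7  8  9 10 11
g(k):  0  0  1  1  0  2  1  3  0  2  1  0
So g(11) = 0.
Heap C is a plain Nim heap of size 12, so its Grundy value is 12.
The value of a disjunctive sum is the nim-sum of the parts.
Combined value = 2 XOR 0 XOR 12 = 14.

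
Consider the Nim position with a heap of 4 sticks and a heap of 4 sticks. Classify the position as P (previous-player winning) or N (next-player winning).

Compute the nim-sum pairwise:
4 ⊕ 4 = 0
The nim-sum is 0, so this is a P-position: the player to move is in a losing position under optimal play.

P-position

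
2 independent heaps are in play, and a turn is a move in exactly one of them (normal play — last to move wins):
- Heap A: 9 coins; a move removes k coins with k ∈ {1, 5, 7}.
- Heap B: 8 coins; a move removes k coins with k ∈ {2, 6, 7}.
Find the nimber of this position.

3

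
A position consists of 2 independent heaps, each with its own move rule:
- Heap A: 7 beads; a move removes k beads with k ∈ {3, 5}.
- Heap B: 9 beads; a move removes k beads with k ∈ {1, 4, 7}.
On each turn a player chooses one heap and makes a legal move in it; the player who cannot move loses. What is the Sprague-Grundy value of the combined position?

3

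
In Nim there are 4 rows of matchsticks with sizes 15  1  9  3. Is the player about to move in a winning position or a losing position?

Winning position

Compute the nim-sum pairwise:
15 XOR 1 = 14
14 XOR 9 = 7
7 XOR 3 = 4
The nim-sum is 4 ≠ 0, so this is an N-position: the player to move can win.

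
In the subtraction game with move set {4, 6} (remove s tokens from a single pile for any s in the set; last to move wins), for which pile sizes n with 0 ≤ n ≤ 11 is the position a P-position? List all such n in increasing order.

Build the Grundy sequence with g(k) = mex{g(k−s) : s ∈ {4, 6}, s ≤ k}:
k:     0  1  2  3  4  5  6  7  8  9 10 11
g(k):  0  0  0  0  1  1  1  1  2  2  0  0
The P-positions (g = 0) in 0..11 are 0, 1, 2, 3, 10, 11.

0, 1, 2, 3, 10, 11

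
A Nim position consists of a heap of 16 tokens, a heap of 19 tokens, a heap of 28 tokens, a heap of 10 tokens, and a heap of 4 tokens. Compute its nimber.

Nim-sum: 16 ⊕ 19 ⊕ 28 ⊕ 10 ⊕ 4 = 17.

17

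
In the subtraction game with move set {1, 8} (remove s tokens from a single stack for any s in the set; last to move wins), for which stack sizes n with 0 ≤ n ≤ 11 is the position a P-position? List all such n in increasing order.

0, 2, 4, 6, 9, 11

Grundy values for subtraction set {1, 8}:
g(0) = mex{} = 0
g(1) = mex{0} = 1
g(2) = mex{1} = 0
g(3) = mex{0} = 1
g(4) = mex{1} = 0
g(5) = mex{0} = 1
g(6) = mex{1} = 0
g(7) = mex{0} = 1
g(8) = mex{0,1} = 2
g(9) = mex{1,2} = 0
g(10) = mex{0} = 1
g(11) = mex{1} = 0
The P-positions (g = 0) in 0..11 are 0, 2, 4, 6, 9, 11.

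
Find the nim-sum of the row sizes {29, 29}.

0

Bitwise XOR of the heap sizes:
  11101  (29)
  11101  (29)
  -----
  00000  (0)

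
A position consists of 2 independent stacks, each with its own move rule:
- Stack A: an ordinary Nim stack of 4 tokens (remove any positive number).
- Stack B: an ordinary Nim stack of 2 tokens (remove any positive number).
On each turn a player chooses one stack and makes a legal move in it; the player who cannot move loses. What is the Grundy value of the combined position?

6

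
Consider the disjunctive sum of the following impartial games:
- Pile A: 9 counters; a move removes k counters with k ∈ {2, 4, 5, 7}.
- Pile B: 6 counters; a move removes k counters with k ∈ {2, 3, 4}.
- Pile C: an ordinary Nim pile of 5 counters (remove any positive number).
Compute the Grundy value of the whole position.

Build the Grundy sequence for pile A with g(k) = mex{g(k−s) : s ∈ {2, 4, 5, 7}, s ≤ k}:
k:     0  1  2  3  4  5  6  7  8  9
g(k):  0  0  1  1  2  2  3  3  4  0
So g(9) = 0.
Grundy values for pile B (subtraction set {2, 3, 4}):
k:     0  1  2  3  4  5  6
g(k):  0  0  1  1  2  2  0
So g(6) = 0.
Pile C is a plain Nim pile of size 5, so its Grundy value is 5.
The value of a disjunctive sum is the nim-sum of the parts.
Combined value = 0 XOR 0 XOR 5 = 5.

5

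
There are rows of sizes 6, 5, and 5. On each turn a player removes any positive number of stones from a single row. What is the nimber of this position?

Write each in binary and XOR column by column:
  110  (6)
  101  (5)
  101  (5)
  ---
  110  (6)

6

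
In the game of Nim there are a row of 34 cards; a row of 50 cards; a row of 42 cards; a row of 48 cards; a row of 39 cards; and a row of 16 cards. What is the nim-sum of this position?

Compute the nim-sum pairwise:
34 ^ 50 = 16
16 ^ 42 = 58
58 ^ 48 = 10
10 ^ 39 = 45
45 ^ 16 = 61

61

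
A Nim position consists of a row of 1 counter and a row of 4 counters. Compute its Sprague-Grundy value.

5

Write each in binary and XOR column by column:
  001  (1)
  100  (4)
  ---
  101  (5)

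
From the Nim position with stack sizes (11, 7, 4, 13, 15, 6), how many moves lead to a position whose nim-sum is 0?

3

Write each in binary and XOR column by column:
  1011  (11)
  0111  (7)
  0100  (4)
  1101  (13)
  1111  (15)
  0110  (6)
  ----
  1100  (12)
The overall nim-sum is X = 12. A stack of size p has a winning move iff p XOR X < p (reduce it to p XOR X).
  11: 11 XOR 12 = 7 < 11 — winning move (to 7).
  7: 7 XOR 12 = 11 ≥ 7 — no move.
  4: 4 XOR 12 = 8 ≥ 4 — no move.
  13: 13 XOR 12 = 1 < 13 — winning move (to 1).
  15: 15 XOR 12 = 3 < 15 — winning move (to 3).
  6: 6 XOR 12 = 10 ≥ 6 — no move.
That gives 3 winning moves.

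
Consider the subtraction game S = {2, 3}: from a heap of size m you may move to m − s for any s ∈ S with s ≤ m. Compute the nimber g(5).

0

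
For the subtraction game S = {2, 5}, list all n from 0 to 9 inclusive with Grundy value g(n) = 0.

0, 1, 4, 7, 8

Build the Grundy sequence with g(k) = mex{g(k−s) : s ∈ {2, 5}, s ≤ k}:
k:     0  1  2  3  4  5  6  7  8  9
g(k):  0  0  1  1  0  2  1  0  0  1
The P-positions (g = 0) in 0..9 are 0, 1, 4, 7, 8.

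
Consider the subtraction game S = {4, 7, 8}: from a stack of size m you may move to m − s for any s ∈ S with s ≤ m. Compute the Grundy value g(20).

Build the Grundy sequence with g(k) = mex{g(k−s) : s ∈ {4, 7, 8}, s ≤ k}:
k:     0  1  2  3  4  5  6  7  8  9 10 11 12 13 14 15 16 17 18 19 20
g(k):  0  0  0  0  1  1  1  1  2  2  2  2  0  0  0  0  1  1  1  1  2
So g(20) = 2.

2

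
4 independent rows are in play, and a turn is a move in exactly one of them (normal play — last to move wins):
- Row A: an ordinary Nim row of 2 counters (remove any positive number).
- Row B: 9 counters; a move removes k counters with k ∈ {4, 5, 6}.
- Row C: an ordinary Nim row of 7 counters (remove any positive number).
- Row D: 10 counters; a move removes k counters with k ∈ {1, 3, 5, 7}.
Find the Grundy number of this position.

Row A is a plain Nim row of size 2, so its Grundy value is 2.
Grundy values for row B (subtraction set {4, 5, 6}):
g(0) = mex{} = 0
g(1) = mex{} = 0
g(2) = mex{} = 0
g(3) = mex{} = 0
g(4) = mex{0} = 1
g(5) = mex{0} = 1
g(6) = mex{0} = 1
g(7) = mex{0} = 1
g(8) = mex{0,1} = 2
g(9) = mex{0,1} = 2
So g(9) = 2.
Row C is a plain Nim row of size 7, so its Grundy value is 7.
Grundy values for row D (subtraction set {1, 3, 5, 7}):
k:     0  1  2  3  4  5  6  7  8  9 10
g(k):  0  1  0  1  0  1  0  1  0  1  0
So g(10) = 0.
By the Sprague-Grundy theorem, the Grundy value of a sum of independent games is the XOR of the component values.
Combined value = 2 XOR 2 XOR 7 XOR 0 = 7.

7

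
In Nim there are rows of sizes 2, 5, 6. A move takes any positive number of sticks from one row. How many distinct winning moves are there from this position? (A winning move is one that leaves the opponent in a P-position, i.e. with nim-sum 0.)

Write each in binary and XOR column by column:
  010  (2)
  101  (5)
  110  (6)
  ---
  001  (1)
The overall nim-sum is X = 1. A row of size p has a winning move iff p XOR X < p (reduce it to p XOR X).
  2: 2 XOR 1 = 3 ≥ 2 — no move.
  5: 5 XOR 1 = 4 < 5 — winning move (to 4).
  6: 6 XOR 1 = 7 ≥ 6 — no move.
That gives 1 winning move.

1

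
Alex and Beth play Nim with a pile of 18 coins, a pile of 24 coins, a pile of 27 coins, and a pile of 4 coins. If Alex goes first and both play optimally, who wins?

Alex wins

Compute the nim-sum pairwise:
18 ⊕ 24 = 10
10 ⊕ 27 = 17
17 ⊕ 4 = 21
The nim-sum is 21 ≠ 0, so this is an N-position: the player to move can win; Alex has a winning move.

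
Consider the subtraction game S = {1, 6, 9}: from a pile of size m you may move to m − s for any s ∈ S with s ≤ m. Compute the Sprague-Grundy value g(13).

1

Grundy values for subtraction set {1, 6, 9}:
k:     0  1  2  3  4  5  6  7  8  9 10 11 12 13
g(k):  0  1  0  1  0  1  2  0  1  2  3  2  0  1
So g(13) = 1.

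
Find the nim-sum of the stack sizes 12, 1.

Bitwise XOR of the heap sizes:
  1100  (12)
  0001  (1)
  ----
  1101  (13)

13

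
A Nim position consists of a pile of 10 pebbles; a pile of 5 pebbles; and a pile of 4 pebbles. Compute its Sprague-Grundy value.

In binary:
  1010  (10)
  0101  (5)
  0100  (4)
  ----
  1011  (11)

11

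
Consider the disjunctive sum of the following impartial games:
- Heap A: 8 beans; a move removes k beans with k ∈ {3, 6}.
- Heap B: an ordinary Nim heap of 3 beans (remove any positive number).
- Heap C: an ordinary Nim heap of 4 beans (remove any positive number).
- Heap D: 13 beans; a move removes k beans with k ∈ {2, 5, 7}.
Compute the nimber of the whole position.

5

Grundy values for heap A (subtraction set {3, 6}):
g(0) = mex{} = 0
g(1) = mex{} = 0
g(2) = mex{} = 0
g(3) = mex{0} = 1
g(4) = mex{0} = 1
g(5) = mex{0} = 1
g(6) = mex{0,1} = 2
g(7) = mex{0,1} = 2
g(8) = mex{0,1} = 2
So g(8) = 2.
Heap B is a plain Nim heap of size 3, so its Grundy value is 3.
Heap C is a plain Nim heap of size 4, so its Grundy value is 4.
For heap D, compute g(0), g(1), … with moves {2, 5, 7}:
k:     0  1  2  3  4  5  6  7  8  9 10 11 12 13
g(k):  0  0  1  1  0  2  1  3  2  2  0  3  1  0
So g(13) = 0.
The value of a disjunctive sum is the nim-sum of the parts.
Combined value = 2 XOR 3 XOR 4 XOR 0 = 5.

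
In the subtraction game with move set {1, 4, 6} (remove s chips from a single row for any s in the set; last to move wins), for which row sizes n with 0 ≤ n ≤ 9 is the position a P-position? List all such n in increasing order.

0, 2, 5, 7

Compute g(0), g(1), … for moves {1, 4, 6}:
g(0) = mex{} = 0
g(1) = mex{0} = 1
g(2) = mex{1} = 0
g(3) = mex{0} = 1
g(4) = mex{0,1} = 2
g(5) = mex{1,2} = 0
g(6) = mex{0} = 1
g(7) = mex{1} = 0
g(8) = mex{0,2} = 1
g(9) = mex{0,1} = 2
The P-positions (g = 0) in 0..9 are 0, 2, 5, 7.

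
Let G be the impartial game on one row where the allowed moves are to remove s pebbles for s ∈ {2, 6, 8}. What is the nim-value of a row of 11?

Build the Grundy sequence with g(k) = mex{g(k−s) : s ∈ {2, 6, 8}, s ≤ k}:
g(0) = mex{} = 0
g(1) = mex{} = 0
g(2) = mex{0} = 1
g(3) = mex{0} = 1
g(4) = mex{1} = 0
g(5) = mex{1} = 0
g(6) = mex{0} = 1
g(7) = mex{0} = 1
g(8) = mex{0,1} = 2
g(9) = mex{0,1} = 2
g(10) = mex{0,1,2} = 3
g(11) = mex{0,1,2} = 3
So g(11) = 3.

3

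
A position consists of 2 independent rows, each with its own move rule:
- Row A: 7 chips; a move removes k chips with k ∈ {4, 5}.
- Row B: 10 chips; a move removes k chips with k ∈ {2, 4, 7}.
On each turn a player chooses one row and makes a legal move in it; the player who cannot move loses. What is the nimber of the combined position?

3

Grundy values for row A (subtraction set {4, 5}):
g(0) = mex{} = 0
g(1) = mex{} = 0
g(2) = mex{} = 0
g(3) = mex{} = 0
g(4) = mex{0} = 1
g(5) = mex{0} = 1
g(6) = mex{0} = 1
g(7) = mex{0} = 1
So g(7) = 1.
Build the Grundy sequence for row B with g(k) = mex{g(k−s) : s ∈ {2, 4, 7}, s ≤ k}:
g(0) = mex{} = 0
g(1) = mex{} = 0
g(2) = mex{0} = 1
g(3) = mex{0} = 1
g(4) = mex{0,1} = 2
g(5) = mex{0,1} = 2
g(6) = mex{1,2} = 0
g(7) = mex{0,1,2} = 3
g(8) = mex{0,2} = 1
g(9) = mex{1,2,3} = 0
g(10) = mex{0,1} = 2
So g(10) = 2.
By the Sprague-Grundy theorem, the Grundy value of a sum of independent games is the XOR of the component values.
Combined value = 1 XOR 2 = 3.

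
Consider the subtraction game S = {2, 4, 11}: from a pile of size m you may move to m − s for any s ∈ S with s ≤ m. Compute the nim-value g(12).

3

Grundy values for subtraction set {2, 4, 11}:
k:     0  1  2  3  4  5  6  7  8  9 10 11 12
g(k):  0  0  1  1  2  2  0  0  1  1  2  2  3
So g(12) = 3.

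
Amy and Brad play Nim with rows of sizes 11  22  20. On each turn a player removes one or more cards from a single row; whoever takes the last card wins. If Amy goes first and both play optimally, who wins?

Amy wins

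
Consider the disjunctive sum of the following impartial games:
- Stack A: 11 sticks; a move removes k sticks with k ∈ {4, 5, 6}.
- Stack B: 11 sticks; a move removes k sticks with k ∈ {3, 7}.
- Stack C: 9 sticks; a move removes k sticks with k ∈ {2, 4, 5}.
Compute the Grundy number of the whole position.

1

Grundy values for stack A (subtraction set {4, 5, 6}):
g(0) = mex{} = 0
g(1) = mex{} = 0
g(2) = mex{} = 0
g(3) = mex{} = 0
g(4) = mex{0} = 1
g(5) = mex{0} = 1
g(6) = mex{0} = 1
g(7) = mex{0} = 1
g(8) = mex{0,1} = 2
g(9) = mex{0,1} = 2
g(10) = mex{1} = 0
g(11) = mex{1} = 0
So g(11) = 0.
Grundy values for stack B (subtraction set {3, 7}):
k:     0  1  2  3  4  5  6  7  8  9 10 11
g(k):  0  0  0  1  1  1  0  2  2  1  0  0
So g(11) = 0.
For stack C, compute g(0), g(1), … with moves {2, 4, 5}:
k:     0  1  2  3  4  5  6  7  8  9
g(k):  0  0  1  1  2  2  3  0  0  1
So g(9) = 1.
By the Sprague-Grundy theorem, the Grundy value of a sum of independent games is the XOR of the component values.
Combined value = 0 XOR 0 XOR 1 = 1.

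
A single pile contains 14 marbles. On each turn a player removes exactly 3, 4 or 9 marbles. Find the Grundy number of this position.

Compute g(0), g(1), … for moves {3, 4, 9}:
k:     0  1  2  3  4  5  6  7  8  9 10 11 12 13 14
g(k):  0  0  0  1  1  1  2  0  0  3  1  1  2  0  0
So g(14) = 0.

0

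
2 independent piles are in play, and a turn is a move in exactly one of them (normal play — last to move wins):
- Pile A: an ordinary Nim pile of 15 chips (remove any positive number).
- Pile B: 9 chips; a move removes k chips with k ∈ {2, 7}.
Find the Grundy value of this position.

15

Pile A is a plain Nim pile of size 15, so its Grundy value is 15.
For pile B, compute g(0), g(1), … with moves {2, 7}:
g(0) = mex{} = 0
g(1) = mex{} = 0
g(2) = mex{0} = 1
g(3) = mex{0} = 1
g(4) = mex{1} = 0
g(5) = mex{1} = 0
g(6) = mex{0} = 1
g(7) = mex{0} = 1
g(8) = mex{0,1} = 2
g(9) = mex{1} = 0
So g(9) = 0.
By the Sprague-Grundy theorem, the Grundy value of a sum of independent games is the XOR of the component values.
Combined value = 15 XOR 0 = 15.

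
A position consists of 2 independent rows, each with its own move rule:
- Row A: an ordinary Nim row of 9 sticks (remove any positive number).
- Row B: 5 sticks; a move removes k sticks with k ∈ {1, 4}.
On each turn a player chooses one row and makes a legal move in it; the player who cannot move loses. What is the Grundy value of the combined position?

9

Row A is a plain Nim row of size 9, so its Grundy value is 9.
Grundy values for row B (subtraction set {1, 4}):
k:     0  1  2  3  4  5
g(k):  0  1  0  1  2  0
So g(5) = 0.
By the Sprague-Grundy theorem, the Grundy value of a sum of independent games is the XOR of the component values.
Combined value = 9 ⊕ 0 = 9.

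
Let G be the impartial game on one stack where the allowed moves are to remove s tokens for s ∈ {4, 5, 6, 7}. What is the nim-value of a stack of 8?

2

Build the Grundy sequence with g(k) = mex{g(k−s) : s ∈ {4, 5, 6, 7}, s ≤ k}:
g(0) = mex{} = 0
g(1) = mex{} = 0
g(2) = mex{} = 0
g(3) = mex{} = 0
g(4) = mex{0} = 1
g(5) = mex{0} = 1
g(6) = mex{0} = 1
g(7) = mex{0} = 1
g(8) = mex{0,1} = 2
So g(8) = 2.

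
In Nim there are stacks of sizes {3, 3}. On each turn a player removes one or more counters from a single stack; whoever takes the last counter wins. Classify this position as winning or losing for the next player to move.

Losing position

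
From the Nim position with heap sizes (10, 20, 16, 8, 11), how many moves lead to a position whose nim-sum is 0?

3

In binary:
  01010  (10)
  10100  (20)
  10000  (16)
  01000  (8)
  01011  (11)
  -----
  01101  (13)
The overall nim-sum is X = 13. A heap of size p has a winning move iff p XOR X < p (reduce it to p XOR X).
  10: 10 XOR 13 = 7 < 10 — winning move (to 7).
  20: 20 XOR 13 = 25 ≥ 20 — no move.
  16: 16 XOR 13 = 29 ≥ 16 — no move.
  8: 8 XOR 13 = 5 < 8 — winning move (to 5).
  11: 11 XOR 13 = 6 < 11 — winning move (to 6).
That gives 3 winning moves.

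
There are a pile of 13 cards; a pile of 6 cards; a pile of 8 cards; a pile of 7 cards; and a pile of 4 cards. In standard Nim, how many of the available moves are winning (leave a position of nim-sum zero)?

0

Compute the nim-sum pairwise:
13 ^ 6 = 11
11 ^ 8 = 3
3 ^ 7 = 4
4 ^ 4 = 0
The nim-sum is already 0, so every move leaves a nonzero nim-sum — there are no winning moves.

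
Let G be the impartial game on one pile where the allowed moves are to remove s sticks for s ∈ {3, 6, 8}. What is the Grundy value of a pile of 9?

3

Grundy values for subtraction set {3, 6, 8}:
g(0) = mex{} = 0
g(1) = mex{} = 0
g(2) = mex{} = 0
g(3) = mex{0} = 1
g(4) = mex{0} = 1
g(5) = mex{0} = 1
g(6) = mex{0,1} = 2
g(7) = mex{0,1} = 2
g(8) = mex{0,1} = 2
g(9) = mex{0,1,2} = 3
So g(9) = 3.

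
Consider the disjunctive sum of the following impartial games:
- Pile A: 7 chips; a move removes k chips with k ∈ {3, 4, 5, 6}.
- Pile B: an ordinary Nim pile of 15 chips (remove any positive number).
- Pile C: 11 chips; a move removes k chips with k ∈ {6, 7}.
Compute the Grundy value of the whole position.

Grundy values for pile A (subtraction set {3, 4, 5, 6}):
g(0) = mex{} = 0
g(1) = mex{} = 0
g(2) = mex{} = 0
g(3) = mex{0} = 1
g(4) = mex{0} = 1
g(5) = mex{0} = 1
g(6) = mex{0,1} = 2
g(7) = mex{0,1} = 2
So g(7) = 2.
Pile B is a plain Nim pile of size 15, so its Grundy value is 15.
Grundy values for pile C (subtraction set {6, 7}):
g(0) = mex{} = 0
g(1) = mex{} = 0
g(2) = mex{} = 0
g(3) = mex{} = 0
g(4) = mex{} = 0
g(5) = mex{} = 0
g(6) = mex{0} = 1
g(7) = mex{0} = 1
g(8) = mex{0} = 1
g(9) = mex{0} = 1
g(10) = mex{0} = 1
g(11) = mex{0} = 1
So g(11) = 1.
The value of a disjunctive sum is the nim-sum of the parts.
Combined value = 2 ⊕ 15 ⊕ 1 = 12.

12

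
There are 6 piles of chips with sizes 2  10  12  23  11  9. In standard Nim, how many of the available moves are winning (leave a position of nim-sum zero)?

Bitwise XOR of the heap sizes:
  00010  (2)
  01010  (10)
  01100  (12)
  10111  (23)
  01011  (11)
  01001  (9)
  -----
  10001  (17)
The overall nim-sum is X = 17. A pile of size p has a winning move iff p XOR X < p (reduce it to p XOR X).
  2: 2 XOR 17 = 19 ≥ 2 — no move.
  10: 10 XOR 17 = 27 ≥ 10 — no move.
  12: 12 XOR 17 = 29 ≥ 12 — no move.
  23: 23 XOR 17 = 6 < 23 — winning move (to 6).
  11: 11 XOR 17 = 26 ≥ 11 — no move.
  9: 9 XOR 17 = 24 ≥ 9 — no move.
That gives 1 winning move.

1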